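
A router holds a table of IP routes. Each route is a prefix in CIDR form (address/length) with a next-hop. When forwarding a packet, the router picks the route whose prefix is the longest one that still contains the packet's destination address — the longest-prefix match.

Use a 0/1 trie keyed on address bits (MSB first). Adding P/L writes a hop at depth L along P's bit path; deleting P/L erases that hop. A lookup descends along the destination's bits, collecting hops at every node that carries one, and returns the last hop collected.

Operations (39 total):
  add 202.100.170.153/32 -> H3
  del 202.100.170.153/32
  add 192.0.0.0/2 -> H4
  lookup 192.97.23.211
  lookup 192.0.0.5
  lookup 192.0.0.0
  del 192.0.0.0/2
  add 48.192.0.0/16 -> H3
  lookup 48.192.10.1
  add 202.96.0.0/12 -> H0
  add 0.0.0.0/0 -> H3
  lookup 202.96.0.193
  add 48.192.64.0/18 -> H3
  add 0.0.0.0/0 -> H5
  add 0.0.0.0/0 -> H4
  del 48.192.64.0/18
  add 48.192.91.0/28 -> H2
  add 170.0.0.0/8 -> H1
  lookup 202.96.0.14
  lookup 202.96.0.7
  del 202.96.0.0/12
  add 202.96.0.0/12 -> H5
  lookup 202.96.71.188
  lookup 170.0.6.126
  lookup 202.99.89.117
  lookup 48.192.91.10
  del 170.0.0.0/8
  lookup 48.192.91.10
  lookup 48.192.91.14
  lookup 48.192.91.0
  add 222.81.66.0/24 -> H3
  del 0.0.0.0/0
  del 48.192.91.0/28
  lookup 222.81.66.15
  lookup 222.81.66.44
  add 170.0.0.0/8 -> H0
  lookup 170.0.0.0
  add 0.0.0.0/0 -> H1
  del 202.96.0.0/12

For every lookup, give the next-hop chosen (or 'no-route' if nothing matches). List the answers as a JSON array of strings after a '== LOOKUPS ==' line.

Process each operation:
  + 202.100.170.153/32 (H3) depth=32
  del 202.100.170.153/32 (clear depth 32)
  + 192.0.0.0/2 (H4) depth=2
  lookup 192.97.23.211: bits 1100 walk d0:-→d1:-→d2:H4→d3:-→d4:- -> H4
  lookup 192.0.0.5: bits 1100 walk d0:-→d1:-→d2:H4→d3:-→d4:- -> H4
  lookup 192.0.0.0: bits 1100 walk d0:-→d1:-→d2:H4→d3:-→d4:- -> H4
  del 192.0.0.0/2 (clear depth 2)
  + 48.192.0.0/16 (H3) depth=16
  lookup 48.192.10.1: bits 0011000011000000 walk d0:-→d1:-→d2:-→d3:-→d4:-→d5:-→d6:-→d7:-→d8:-→d9:-→d10:-→d11:-→d12:-→d13:-→d14:-→d15:-→d16:H3 -> H3
  + 202.96.0.0/12 (H0) depth=12
  + 0.0.0.0/0 (H3) depth=0
  lookup 202.96.0.193: bits 1100101001100 walk d0:H3→d1:-→d2:-→d3:-→d4:-→d5:-→d6:-→d7:-→d8:-→d9:-→d10:-→d11:-→d12:H0→d13:- -> H0
  + 48.192.64.0/18 (H3) depth=18
  + 0.0.0.0/0 (H5) depth=0
  + 0.0.0.0/0 (H4) depth=0
  del 48.192.64.0/18 (clear depth 18)
  + 48.192.91.0/28 (H2) depth=28
  + 170.0.0.0/8 (H1) depth=8
  lookup 202.96.0.14: bits 1100101001100 walk d0:H4→d1:-→d2:-→d3:-→d4:-→d5:-→d6:-→d7:-→d8:-→d9:-→d10:-→d11:-→d12:H0→d13:- -> H0
  lookup 202.96.0.7: bits 1100101001100 walk d0:H4→d1:-→d2:-→d3:-→d4:-→d5:-→d6:-→d7:-→d8:-→d9:-→d10:-→d11:-→d12:H0→d13:- -> H0
  del 202.96.0.0/12 (clear depth 12)
  + 202.96.0.0/12 (H5) depth=12
  lookup 202.96.71.188: bits 1100101001100 walk d0:H4→d1:-→d2:-→d3:-→d4:-→d5:-→d6:-→d7:-→d8:-→d9:-→d10:-→d11:-→d12:H5→d13:- -> H5
  lookup 170.0.6.126: bits 10101010 walk d0:H4→d1:-→d2:-→d3:-→d4:-→d5:-→d6:-→d7:-→d8:H1 -> H1
  lookup 202.99.89.117: bits 1100101001100 walk d0:H4→d1:-→d2:-→d3:-→d4:-→d5:-→d6:-→d7:-→d8:-→d9:-→d10:-→d11:-→d12:H5→d13:- -> H5
  lookup 48.192.91.10: bits 0011000011000000010110110000 walk d0:H4→d1:-→d2:-→d3:-→d4:-→d5:-→d6:-→d7:-→d8:-→d9:-→d10:-→d11:-→d12:-→d13:-→d14:-→d15:-→d16:H3→d17:-→d18:-→d19:-→d20:-→d21:-→d22:-→d23:-→d24:-→d25:-→d26:-→d27:-→d28:H2 -> H2
  del 170.0.0.0/8 (clear depth 8)
  lookup 48.192.91.10: bits 0011000011000000010110110000 walk d0:H4→d1:-→d2:-→d3:-→d4:-→d5:-→d6:-→d7:-→d8:-→d9:-→d10:-→d11:-→d12:-→d13:-→d14:-→d15:-→d16:H3→d17:-→d18:-→d19:-→d20:-→d21:-→d22:-→d23:-→d24:-→d25:-→d26:-→d27:-→d28:H2 -> H2
  lookup 48.192.91.14: bits 0011000011000000010110110000 walk d0:H4→d1:-→d2:-→d3:-→d4:-→d5:-→d6:-→d7:-→d8:-→d9:-→d10:-→d11:-→d12:-→d13:-→d14:-→d15:-→d16:H3→d17:-→d18:-→d19:-→d20:-→d21:-→d22:-→d23:-→d24:-→d25:-→d26:-→d27:-→d28:H2 -> H2
  lookup 48.192.91.0: bits 0011000011000000010110110000 walk d0:H4→d1:-→d2:-→d3:-→d4:-→d5:-→d6:-→d7:-→d8:-→d9:-→d10:-→d11:-→d12:-→d13:-→d14:-→d15:-→d16:H3→d17:-→d18:-→d19:-→d20:-→d21:-→d22:-→d23:-→d24:-→d25:-→d26:-→d27:-→d28:H2 -> H2
  + 222.81.66.0/24 (H3) depth=24
  del 0.0.0.0/0 (clear depth 0)
  del 48.192.91.0/28 (clear depth 28)
  lookup 222.81.66.15: bits 110111100101000101000010 walk d0:-→d1:-→d2:-→d3:-→d4:-→d5:-→d6:-→d7:-→d8:-→d9:-→d10:-→d11:-→d12:-→d13:-→d14:-→d15:-→d16:-→d17:-→d18:-→d19:-→d20:-→d21:-→d22:-→d23:-→d24:H3 -> H3
  lookup 222.81.66.44: bits 110111100101000101000010 walk d0:-→d1:-→d2:-→d3:-→d4:-→d5:-→d6:-→d7:-→d8:-→d9:-→d10:-→d11:-→d12:-→d13:-→d14:-→d15:-→d16:-→d17:-→d18:-→d19:-→d20:-→d21:-→d22:-→d23:-→d24:H3 -> H3
  + 170.0.0.0/8 (H0) depth=8
  lookup 170.0.0.0: bits 10101010 walk d0:-→d1:-→d2:-→d3:-→d4:-→d5:-→d6:-→d7:-→d8:H0 -> H0
  + 0.0.0.0/0 (H1) depth=0
  del 202.96.0.0/12 (clear depth 12)

== LOOKUPS ==
["H4","H4","H4","H3","H0","H0","H0","H5","H1","H5","H2","H2","H2","H2","H3","H3","H0"]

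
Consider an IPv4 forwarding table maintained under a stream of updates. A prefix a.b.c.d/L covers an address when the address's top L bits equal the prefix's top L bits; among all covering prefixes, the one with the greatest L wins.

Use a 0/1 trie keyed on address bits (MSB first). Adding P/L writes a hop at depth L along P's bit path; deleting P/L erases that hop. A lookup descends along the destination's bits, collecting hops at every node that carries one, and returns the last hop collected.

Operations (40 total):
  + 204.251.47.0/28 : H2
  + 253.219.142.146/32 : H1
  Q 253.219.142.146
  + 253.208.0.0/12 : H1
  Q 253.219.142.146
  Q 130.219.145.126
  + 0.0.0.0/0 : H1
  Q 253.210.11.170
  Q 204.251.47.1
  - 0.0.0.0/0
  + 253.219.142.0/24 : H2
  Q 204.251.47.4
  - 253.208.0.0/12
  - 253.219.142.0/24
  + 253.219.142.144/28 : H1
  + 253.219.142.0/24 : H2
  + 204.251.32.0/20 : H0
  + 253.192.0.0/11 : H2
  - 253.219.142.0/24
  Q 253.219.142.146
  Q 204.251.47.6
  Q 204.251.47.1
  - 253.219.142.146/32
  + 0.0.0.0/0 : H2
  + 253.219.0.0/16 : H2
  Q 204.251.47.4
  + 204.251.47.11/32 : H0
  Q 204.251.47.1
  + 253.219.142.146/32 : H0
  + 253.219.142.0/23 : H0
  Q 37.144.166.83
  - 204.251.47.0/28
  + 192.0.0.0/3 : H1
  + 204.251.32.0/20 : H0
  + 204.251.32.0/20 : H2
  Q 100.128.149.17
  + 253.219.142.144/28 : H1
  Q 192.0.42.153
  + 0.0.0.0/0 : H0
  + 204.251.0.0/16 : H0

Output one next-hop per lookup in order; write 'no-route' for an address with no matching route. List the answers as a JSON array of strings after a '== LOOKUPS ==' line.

Trace:
  add 204.251.47.0/28 -> H2 at depth 28
  add 253.219.142.146/32 -> H1 at depth 32
  Q 253.219.142.146: descend 11111101110110111000111010010010 ; hops seen [H1] ; pick H1
  add 253.208.0.0/12 -> H1 at depth 12
  Q 253.219.142.146: descend 11111101110110111000111010010010 ; hops seen [H1,H1] ; pick H1
  Q 130.219.145.126: descend 1 ; hops seen [∅] ; pick no-route
  add 0.0.0.0/0 -> H1 at depth 0
  Q 253.210.11.170: descend 111111011101 ; hops seen [H1,H1] ; pick H1
  Q 204.251.47.1: descend 1100110011111011001011110000 ; hops seen [H1,H2] ; pick H2
  - 0.0.0.0/0 clear@0
  add 253.219.142.0/24 -> H2 at depth 24
  Q 204.251.47.4: descend 1100110011111011001011110000 ; hops seen [H2] ; pick H2
  - 253.208.0.0/12 clear@12
  - 253.219.142.0/24 clear@24
  add 253.219.142.144/28 -> H1 at depth 28
  add 253.219.142.0/24 -> H2 at depth 24
  add 204.251.32.0/20 -> H0 at depth 20
  add 253.192.0.0/11 -> H2 at depth 11
  - 253.219.142.0/24 clear@24
  Q 253.219.142.146: descend 11111101110110111000111010010010 ; hops seen [H2,H1,H1] ; pick H1
  Q 204.251.47.6: descend 1100110011111011001011110000 ; hops seen [H0,H2] ; pick H2
  Q 204.251.47.1: descend 1100110011111011001011110000 ; hops seen [H0,H2] ; pick H2
  - 253.219.142.146/32 clear@32
  add 0.0.0.0/0 -> H2 at depth 0
  add 253.219.0.0/16 -> H2 at depth 16
  Q 204.251.47.4: descend 1100110011111011001011110000 ; hops seen [H2,H0,H2] ; pick H2
  add 204.251.47.11/32 -> H0 at depth 32
  Q 204.251.47.1: descend 1100110011111011001011110000 ; hops seen [H2,H0,H2] ; pick H2
  add 253.219.142.146/32 -> H0 at depth 32
  add 253.219.142.0/23 -> H0 at depth 23
  Q 37.144.166.83: descend ε ; hops seen [H2] ; pick H2
  - 204.251.47.0/28 clear@28
  add 192.0.0.0/3 -> H1 at depth 3
  add 204.251.32.0/20 -> H0 at depth 20
  add 204.251.32.0/20 -> H2 at depth 20
  Q 100.128.149.17: descend ε ; hops seen [H2] ; pick H2
  add 253.219.142.144/28 -> H1 at depth 28
  Q 192.0.42.153: descend 1100 ; hops seen [H2,H1] ; pick H1
  add 0.0.0.0/0 -> H0 at depth 0
  add 204.251.0.0/16 -> H0 at depth 16

== LOOKUPS ==
["H1","H1","no-route","H1","H2","H2","H1","H2","H2","H2","H2","H2","H2","H1"]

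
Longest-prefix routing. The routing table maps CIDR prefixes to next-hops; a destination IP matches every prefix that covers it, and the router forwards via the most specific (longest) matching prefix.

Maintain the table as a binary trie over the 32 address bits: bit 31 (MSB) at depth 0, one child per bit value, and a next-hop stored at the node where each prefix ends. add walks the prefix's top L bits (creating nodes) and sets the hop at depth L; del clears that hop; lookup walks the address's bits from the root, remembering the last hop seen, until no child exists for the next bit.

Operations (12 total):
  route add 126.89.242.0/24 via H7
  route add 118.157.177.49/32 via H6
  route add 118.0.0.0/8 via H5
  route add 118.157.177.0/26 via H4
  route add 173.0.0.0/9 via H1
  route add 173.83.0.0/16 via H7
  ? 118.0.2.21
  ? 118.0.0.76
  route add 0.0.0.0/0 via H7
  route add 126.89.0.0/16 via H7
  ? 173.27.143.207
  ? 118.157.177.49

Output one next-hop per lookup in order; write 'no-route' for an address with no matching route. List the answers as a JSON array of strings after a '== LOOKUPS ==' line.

Trace:
  + 126.89.242.0/24 (H7) depth=24
  + 118.157.177.49/32 (H6) depth=32
  + 118.0.0.0/8 (H5) depth=8
  + 118.157.177.0/26 (H4) depth=26
  + 173.0.0.0/9 (H1) depth=9
  + 173.83.0.0/16 (H7) depth=16
  ? 118.0.2.21  path d0:-→d1:-→d2:-→d3:-→d4:-→d5:-→d6:-→d7:-→d8:H5  best=H5
  ? 118.0.0.76  path d0:-→d1:-→d2:-→d3:-→d4:-→d5:-→d6:-→d7:-→d8:H5  best=H5
  + 0.0.0.0/0 (H7) depth=0
  + 126.89.0.0/16 (H7) depth=16
  ? 173.27.143.207  path d0:H7→d1:-→d2:-→d3:-→d4:-→d5:-→d6:-→d7:-→d8:-→d9:H1  best=H1
  ? 118.157.177.49  path d0:H7→d1:-→d2:-→d3:-→d4:-→d5:-→d6:-→d7:-→d8:H5→d9:-→d10:-→d11:-→d12:-→d13:-→d14:-→d15:-→d16:-→d17:-→d18:-→d19:-→d20:-→d21:-→d22:-→d23:-→d24:-→d25:-→d26:H4→d27:-→d28:-→d29:-→d30:-→d31:-→d32:H6  best=H6

== LOOKUPS ==
["H5","H5","H1","H6"]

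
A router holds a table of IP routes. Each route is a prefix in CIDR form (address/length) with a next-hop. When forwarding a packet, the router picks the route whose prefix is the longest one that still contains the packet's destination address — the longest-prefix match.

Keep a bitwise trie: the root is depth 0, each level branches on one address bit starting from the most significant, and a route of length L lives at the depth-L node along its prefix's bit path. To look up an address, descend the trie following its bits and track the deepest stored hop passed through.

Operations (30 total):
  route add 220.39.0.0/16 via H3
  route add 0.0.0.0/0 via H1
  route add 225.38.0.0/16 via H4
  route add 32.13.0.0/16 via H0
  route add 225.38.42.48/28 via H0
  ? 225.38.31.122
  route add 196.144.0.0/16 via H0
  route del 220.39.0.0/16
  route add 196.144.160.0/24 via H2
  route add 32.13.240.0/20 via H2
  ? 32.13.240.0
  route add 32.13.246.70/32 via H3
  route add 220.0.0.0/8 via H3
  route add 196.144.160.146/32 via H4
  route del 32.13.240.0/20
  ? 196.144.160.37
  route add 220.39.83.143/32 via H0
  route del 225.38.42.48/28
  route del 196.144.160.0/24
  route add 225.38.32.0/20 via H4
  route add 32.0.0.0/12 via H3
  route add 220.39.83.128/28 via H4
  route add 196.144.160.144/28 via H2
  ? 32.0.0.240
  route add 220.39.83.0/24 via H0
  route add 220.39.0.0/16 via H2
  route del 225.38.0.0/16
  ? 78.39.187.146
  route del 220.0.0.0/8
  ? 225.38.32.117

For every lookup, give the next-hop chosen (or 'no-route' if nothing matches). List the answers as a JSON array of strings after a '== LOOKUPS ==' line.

Process each operation:
  add 220.39.0.0/16 -> H3 at depth 16
  add 0.0.0.0/0 -> H1 at depth 0
  add 225.38.0.0/16 -> H4 at depth 16
  add 32.13.0.0/16 -> H0 at depth 16
  add 225.38.42.48/28 -> H0 at depth 28
  lookup 225.38.31.122: bits 111000010010011000 walk d0:H1→d1:-→d2:-→d3:-→d4:-→d5:-→d6:-→d7:-→d8:-→d9:-→d10:-→d11:-→d12:-→d13:-→d14:-→d15:-→d16:H4→d17:-→d18:- -> H4
  add 196.144.0.0/16 -> H0 at depth 16
  - 220.39.0.0/16 clear@16
  add 196.144.160.0/24 -> H2 at depth 24
  add 32.13.240.0/20 -> H2 at depth 20
  lookup 32.13.240.0: bits 00100000000011011111 walk d0:H1→d1:-→d2:-→d3:-→d4:-→d5:-→d6:-→d7:-→d8:-→d9:-→d10:-→d11:-→d12:-→d13:-→d14:-→d15:-→d16:H0→d17:-→d18:-→d19:-→d20:H2 -> H2
  add 32.13.246.70/32 -> H3 at depth 32
  add 220.0.0.0/8 -> H3 at depth 8
  add 196.144.160.146/32 -> H4 at depth 32
  - 32.13.240.0/20 clear@20
  lookup 196.144.160.37: bits 110001001001000010100000 walk d0:H1→d1:-→d2:-→d3:-→d4:-→d5:-→d6:-→d7:-→d8:-→d9:-→d10:-→d11:-→d12:-→d13:-→d14:-→d15:-→d16:H0→d17:-→d18:-→d19:-→d20:-→d21:-→d22:-→d23:-→d24:H2 -> H2
  add 220.39.83.143/32 -> H0 at depth 32
  - 225.38.42.48/28 clear@28
  - 196.144.160.0/24 clear@24
  add 225.38.32.0/20 -> H4 at depth 20
  add 32.0.0.0/12 -> H3 at depth 12
  add 220.39.83.128/28 -> H4 at depth 28
  add 196.144.160.144/28 -> H2 at depth 28
  lookup 32.0.0.240: bits 001000000000 walk d0:H1→d1:-→d2:-→d3:-→d4:-→d5:-→d6:-→d7:-→d8:-→d9:-→d10:-→d11:-→d12:H3 -> H3
  add 220.39.83.0/24 -> H0 at depth 24
  add 220.39.0.0/16 -> H2 at depth 16
  - 225.38.0.0/16 clear@16
  lookup 78.39.187.146: bits 0 walk d0:H1→d1:- -> H1
  - 220.0.0.0/8 clear@8
  lookup 225.38.32.117: bits 11100001001001100010 walk d0:H1→d1:-→d2:-→d3:-→d4:-→d5:-→d6:-→d7:-→d8:-→d9:-→d10:-→d11:-→d12:-→d13:-→d14:-→d15:-→d16:-→d17:-→d18:-→d19:-→d20:H4 -> H4

== LOOKUPS ==
["H4","H2","H2","H3","H1","H4"]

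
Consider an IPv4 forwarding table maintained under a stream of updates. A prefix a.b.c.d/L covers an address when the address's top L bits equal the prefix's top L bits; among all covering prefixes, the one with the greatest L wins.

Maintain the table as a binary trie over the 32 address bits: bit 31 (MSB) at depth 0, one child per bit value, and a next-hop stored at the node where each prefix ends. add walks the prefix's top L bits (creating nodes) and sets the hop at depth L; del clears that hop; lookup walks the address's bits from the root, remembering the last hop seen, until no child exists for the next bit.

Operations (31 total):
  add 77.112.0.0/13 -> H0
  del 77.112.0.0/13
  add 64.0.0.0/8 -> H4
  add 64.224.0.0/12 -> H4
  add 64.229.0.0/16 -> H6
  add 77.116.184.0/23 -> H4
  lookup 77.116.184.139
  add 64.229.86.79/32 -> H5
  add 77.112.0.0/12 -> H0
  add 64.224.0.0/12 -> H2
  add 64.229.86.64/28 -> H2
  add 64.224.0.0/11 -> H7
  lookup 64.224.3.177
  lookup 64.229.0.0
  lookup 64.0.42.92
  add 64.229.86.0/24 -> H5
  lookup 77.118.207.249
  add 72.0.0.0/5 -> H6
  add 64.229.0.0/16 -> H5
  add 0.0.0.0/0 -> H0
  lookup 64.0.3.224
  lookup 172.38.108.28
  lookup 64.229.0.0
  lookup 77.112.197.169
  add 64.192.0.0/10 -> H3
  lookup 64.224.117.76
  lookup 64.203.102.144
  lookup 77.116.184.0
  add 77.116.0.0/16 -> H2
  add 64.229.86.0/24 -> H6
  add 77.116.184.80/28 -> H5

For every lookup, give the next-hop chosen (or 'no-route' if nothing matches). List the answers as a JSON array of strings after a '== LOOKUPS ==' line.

Process each operation:
  add 77.112.0.0/13 -> H0 at depth 13
  del 77.112.0.0/13 (clear depth 13)
  add 64.0.0.0/8 -> H4 at depth 8
  add 64.224.0.0/12 -> H4 at depth 12
  add 64.229.0.0/16 -> H6 at depth 16
  add 77.116.184.0/23 -> H4 at depth 23
  Q 77.116.184.139: descend 01001101011101001011100 ; hops seen [H4] ; pick H4
  add 64.229.86.79/32 -> H5 at depth 32
  add 77.112.0.0/12 -> H0 at depth 12
  add 64.224.0.0/12 -> H2 at depth 12
  add 64.229.86.64/28 -> H2 at depth 28
  add 64.224.0.0/11 -> H7 at depth 11
  Q 64.224.3.177: descend 0100000011100 ; hops seen [H4,H7,H2] ; pick H2
  Q 64.229.0.0: descend 01000000111001010 ; hops seen [H4,H7,H2,H6] ; pick H6
  Q 64.0.42.92: descend 01000000 ; hops seen [H4] ; pick H4
  add 64.229.86.0/24 -> H5 at depth 24
  Q 77.118.207.249: descend 01001101011101 ; hops seen [H0] ; pick H0
  add 72.0.0.0/5 -> H6 at depth 5
  add 64.229.0.0/16 -> H5 at depth 16
  add 0.0.0.0/0 -> H0 at depth 0
  Q 64.0.3.224: descend 01000000 ; hops seen [H0,H4] ; pick H4
  Q 172.38.108.28: descend ε ; hops seen [H0] ; pick H0
  Q 64.229.0.0: descend 01000000111001010 ; hops seen [H0,H4,H7,H2,H5] ; pick H5
  Q 77.112.197.169: descend 0100110101110 ; hops seen [H0,H6,H0] ; pick H0
  add 64.192.0.0/10 -> H3 at depth 10
  Q 64.224.117.76: descend 0100000011100 ; hops seen [H0,H4,H3,H7,H2] ; pick H2
  Q 64.203.102.144: descend 0100000011 ; hops seen [H0,H4,H3] ; pick H3
  Q 77.116.184.0: descend 01001101011101001011100 ; hops seen [H0,H6,H0,H4] ; pick H4
  add 77.116.0.0/16 -> H2 at depth 16
  add 64.229.86.0/24 -> H6 at depth 24
  add 77.116.184.80/28 -> H5 at depth 28

== LOOKUPS ==
["H4","H2","H6","H4","H0","H4","H0","H5","H0","H2","H3","H4"]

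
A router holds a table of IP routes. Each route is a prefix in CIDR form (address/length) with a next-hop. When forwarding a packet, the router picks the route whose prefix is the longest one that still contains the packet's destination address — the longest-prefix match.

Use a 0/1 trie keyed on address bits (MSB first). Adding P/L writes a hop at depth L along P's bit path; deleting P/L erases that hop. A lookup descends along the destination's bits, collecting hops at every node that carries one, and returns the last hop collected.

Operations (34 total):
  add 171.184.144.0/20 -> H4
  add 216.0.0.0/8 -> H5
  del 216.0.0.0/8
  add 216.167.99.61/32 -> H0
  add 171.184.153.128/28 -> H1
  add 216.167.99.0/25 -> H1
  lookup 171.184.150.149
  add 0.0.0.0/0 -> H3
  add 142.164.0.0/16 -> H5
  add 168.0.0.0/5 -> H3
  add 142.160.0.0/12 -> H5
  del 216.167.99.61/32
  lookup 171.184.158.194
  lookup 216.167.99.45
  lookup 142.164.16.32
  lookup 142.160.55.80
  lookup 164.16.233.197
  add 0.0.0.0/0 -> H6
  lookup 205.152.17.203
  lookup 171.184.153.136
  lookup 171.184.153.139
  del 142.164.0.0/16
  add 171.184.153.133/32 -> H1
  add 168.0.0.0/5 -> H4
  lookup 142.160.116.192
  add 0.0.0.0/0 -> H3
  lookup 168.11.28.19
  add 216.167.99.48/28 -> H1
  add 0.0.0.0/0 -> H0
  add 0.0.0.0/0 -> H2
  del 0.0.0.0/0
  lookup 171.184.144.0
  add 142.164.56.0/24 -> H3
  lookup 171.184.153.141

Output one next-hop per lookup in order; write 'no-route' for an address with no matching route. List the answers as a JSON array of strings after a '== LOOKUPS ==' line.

Apply in order:
  + 171.184.144.0/20 (H4) depth=20
  + 216.0.0.0/8 (H5) depth=8
  - 216.0.0.0/8 clear@8
  + 216.167.99.61/32 (H0) depth=32
  + 171.184.153.128/28 (H1) depth=28
  + 216.167.99.0/25 (H1) depth=25
  lookup 171.184.150.149: bits 10101011101110001001 walk d0:-→d1:-→d2:-→d3:-→d4:-→d5:-→d6:-→d7:-→d8:-→d9:-→d10:-→d11:-→d12:-→d13:-→d14:-→d15:-→d16:-→d17:-→d18:-→d19:-→d20:H4 -> H4
  + 0.0.0.0/0 (H3) depth=0
  + 142.164.0.0/16 (H5) depth=16
  + 168.0.0.0/5 (H3) depth=5
  + 142.160.0.0/12 (H5) depth=12
  - 216.167.99.61/32 clear@32
  lookup 171.184.158.194: bits 101010111011100010011 walk d0:H3→d1:-→d2:-→d3:-→d4:-→d5:H3→d6:-→d7:-→d8:-→d9:-→d10:-→d11:-→d12:-→d13:-→d14:-→d15:-→d16:-→d17:-→d18:-→d19:-→d20:H4→d21:- -> H4
  lookup 216.167.99.45: bits 110110001010011101100011001 walk d0:H3→d1:-→d2:-→d3:-→d4:-→d5:-→d6:-→d7:-→d8:-→d9:-→d10:-→d11:-→d12:-→d13:-→d14:-→d15:-→d16:-→d17:-→d18:-→d19:-→d20:-→d21:-→d22:-→d23:-→d24:-→d25:H1→d26:-→d27:- -> H1
  lookup 142.164.16.32: bits 1000111010100100 walk d0:H3→d1:-→d2:-→d3:-→d4:-→d5:-→d6:-→d7:-→d8:-→d9:-→d10:-→d11:-→d12:H5→d13:-→d14:-→d15:-→d16:H5 -> H5
  lookup 142.160.55.80: bits 1000111010100 walk d0:H3→d1:-→d2:-→d3:-→d4:-→d5:-→d6:-→d7:-→d8:-→d9:-→d10:-→d11:-→d12:H5→d13:- -> H5
  lookup 164.16.233.197: bits 1010 walk d0:H3→d1:-→d2:-→d3:-→d4:- -> H3
  + 0.0.0.0/0 (H6) depth=0
  lookup 205.152.17.203: bits 110 walk d0:H6→d1:-→d2:-→d3:- -> H6
  lookup 171.184.153.136: bits 1010101110111000100110011000 walk d0:H6→d1:-→d2:-→d3:-→d4:-→d5:H3→d6:-→d7:-→d8:-→d9:-→d10:-→d11:-→d12:-→d13:-→d14:-→d15:-→d16:-→d17:-→d18:-→d19:-→d20:H4→d21:-→d22:-→d23:-→d24:-→d25:-→d26:-→d27:-→d28:H1 -> H1
  lookup 171.184.153.139: bits 1010101110111000100110011000 walk d0:H6→d1:-→d2:-→d3:-→d4:-→d5:H3→d6:-→d7:-→d8:-→d9:-→d10:-→d11:-→d12:-→d13:-→d14:-→d15:-→d16:-→d17:-→d18:-→d19:-→d20:H4→d21:-→d22:-→d23:-→d24:-→d25:-→d26:-→d27:-→d28:H1 -> H1
  - 142.164.0.0/16 clear@16
  + 171.184.153.133/32 (H1) depth=32
  + 168.0.0.0/5 (H4) depth=5
  lookup 142.160.116.192: bits 1000111010100 walk d0:H6→d1:-→d2:-→d3:-→d4:-→d5:-→d6:-→d7:-→d8:-→d9:-→d10:-→d11:-→d12:H5→d13:- -> H5
  + 0.0.0.0/0 (H3) depth=0
  lookup 168.11.28.19: bits 101010 walk d0:H3→d1:-→d2:-→d3:-→d4:-→d5:H4→d6:- -> H4
  + 216.167.99.48/28 (H1) depth=28
  + 0.0.0.0/0 (H0) depth=0
  + 0.0.0.0/0 (H2) depth=0
  - 0.0.0.0/0 clear@0
  lookup 171.184.144.0: bits 10101011101110001001 walk d0:-→d1:-→d2:-→d3:-→d4:-→d5:H4→d6:-→d7:-→d8:-→d9:-→d10:-→d11:-→d12:-→d13:-→d14:-→d15:-→d16:-→d17:-→d18:-→d19:-→d20:H4 -> H4
  + 142.164.56.0/24 (H3) depth=24
  lookup 171.184.153.141: bits 1010101110111000100110011000 walk d0:-→d1:-→d2:-→d3:-→d4:-→d5:H4→d6:-→d7:-→d8:-→d9:-→d10:-→d11:-→d12:-→d13:-→d14:-→d15:-→d16:-→d17:-→d18:-→d19:-→d20:H4→d21:-→d22:-→d23:-→d24:-→d25:-→d26:-→d27:-→d28:H1 -> H1

== LOOKUPS ==
["H4","H4","H1","H5","H5","H3","H6","H1","H1","H5","H4","H4","H1"]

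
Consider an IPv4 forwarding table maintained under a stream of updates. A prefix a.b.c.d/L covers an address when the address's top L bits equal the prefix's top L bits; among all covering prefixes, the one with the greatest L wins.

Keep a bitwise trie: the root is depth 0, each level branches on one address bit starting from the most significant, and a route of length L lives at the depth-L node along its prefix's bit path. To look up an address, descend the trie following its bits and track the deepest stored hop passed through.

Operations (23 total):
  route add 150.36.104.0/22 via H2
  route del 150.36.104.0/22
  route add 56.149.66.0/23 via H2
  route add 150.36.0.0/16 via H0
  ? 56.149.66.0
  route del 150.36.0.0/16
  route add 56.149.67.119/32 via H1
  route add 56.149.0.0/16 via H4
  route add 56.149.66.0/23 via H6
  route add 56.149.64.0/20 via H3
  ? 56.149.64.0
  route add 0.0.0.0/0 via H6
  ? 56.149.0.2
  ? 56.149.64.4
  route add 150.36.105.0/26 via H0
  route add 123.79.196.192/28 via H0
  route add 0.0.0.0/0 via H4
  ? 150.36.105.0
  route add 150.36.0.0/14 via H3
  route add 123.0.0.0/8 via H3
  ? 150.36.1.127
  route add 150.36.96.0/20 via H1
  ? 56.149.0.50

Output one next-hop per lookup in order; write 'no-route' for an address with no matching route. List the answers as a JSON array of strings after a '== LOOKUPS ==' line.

Process each operation:
  add 150.36.104.0/22 -> H2 at depth 22
  - 150.36.104.0/22 clear@22
  add 56.149.66.0/23 -> H2 at depth 23
  add 150.36.0.0/16 -> H0 at depth 16
  Q 56.149.66.0: descend 00111000100101010100001 ; hops seen [H2] ; pick H2
  - 150.36.0.0/16 clear@16
  add 56.149.67.119/32 -> H1 at depth 32
  add 56.149.0.0/16 -> H4 at depth 16
  add 56.149.66.0/23 -> H6 at depth 23
  add 56.149.64.0/20 -> H3 at depth 20
  Q 56.149.64.0: descend 0011100010010101010000 ; hops seen [H4,H3] ; pick H3
  add 0.0.0.0/0 -> H6 at depth 0
  Q 56.149.0.2: descend 00111000100101010 ; hops seen [H6,H4] ; pick H4
  Q 56.149.64.4: descend 0011100010010101010000 ; hops seen [H6,H4,H3] ; pick H3
  add 150.36.105.0/26 -> H0 at depth 26
  add 123.79.196.192/28 -> H0 at depth 28
  add 0.0.0.0/0 -> H4 at depth 0
  Q 150.36.105.0: descend 10010110001001000110100100 ; hops seen [H4,H0] ; pick H0
  add 150.36.0.0/14 -> H3 at depth 14
  add 123.0.0.0/8 -> H3 at depth 8
  Q 150.36.1.127: descend 10010110001001000 ; hops seen [H4,H3] ; pick H3
  add 150.36.96.0/20 -> H1 at depth 20
  Q 56.149.0.50: descend 00111000100101010 ; hops seen [H4,H4] ; pick H4

== LOOKUPS ==
["H2","H3","H4","H3","H0","H3","H4"]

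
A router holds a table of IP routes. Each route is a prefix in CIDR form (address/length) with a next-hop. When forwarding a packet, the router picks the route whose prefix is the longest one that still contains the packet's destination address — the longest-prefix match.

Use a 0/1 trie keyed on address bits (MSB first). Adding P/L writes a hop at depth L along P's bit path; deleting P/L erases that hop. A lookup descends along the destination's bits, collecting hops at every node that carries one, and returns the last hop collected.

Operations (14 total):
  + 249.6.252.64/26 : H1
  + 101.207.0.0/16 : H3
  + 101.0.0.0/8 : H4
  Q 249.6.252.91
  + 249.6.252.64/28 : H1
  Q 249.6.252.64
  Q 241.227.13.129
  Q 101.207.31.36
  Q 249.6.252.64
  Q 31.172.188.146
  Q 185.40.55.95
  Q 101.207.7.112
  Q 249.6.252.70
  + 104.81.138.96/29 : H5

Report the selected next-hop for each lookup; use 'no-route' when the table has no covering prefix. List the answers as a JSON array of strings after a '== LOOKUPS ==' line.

Apply in order:
  + 249.6.252.64/26 (H1) depth=26
  + 101.207.0.0/16 (H3) depth=16
  + 101.0.0.0/8 (H4) depth=8
  ? 249.6.252.91  path d0:-→d1:-→d2:-→d3:-→d4:-→d5:-→d6:-→d7:-→d8:-→d9:-→d10:-→d11:-→d12:-→d13:-→d14:-→d15:-→d16:-→d17:-→d18:-→d19:-→d20:-→d21:-→d22:-→d23:-→d24:-→d25:-→d26:H1  best=H1
  + 249.6.252.64/28 (H1) depth=28
  ? 249.6.252.64  path d0:-→d1:-→d2:-→d3:-→d4:-→d5:-→d6:-→d7:-→d8:-→d9:-→d10:-→d11:-→d12:-→d13:-→d14:-→d15:-→d16:-→d17:-→d18:-→d19:-→d20:-→d21:-→d22:-→d23:-→d24:-→d25:-→d26:H1→d27:-→d28:H1  best=H1
  ? 241.227.13.129  path d0:-→d1:-→d2:-→d3:-→d4:-  best=no-route
  ? 101.207.31.36  path d0:-→d1:-→d2:-→d3:-→d4:-→d5:-→d6:-→d7:-→d8:H4→d9:-→d10:-→d11:-→d12:-→d13:-→d14:-→d15:-→d16:H3  best=H3
  ? 249.6.252.64  path d0:-→d1:-→d2:-→d3:-→d4:-→d5:-→d6:-→d7:-→d8:-→d9:-→d10:-→d11:-→d12:-→d13:-→d14:-→d15:-→d16:-→d17:-→d18:-→d19:-→d20:-→d21:-→d22:-→d23:-→d24:-→d25:-→d26:H1→d27:-→d28:H1  best=H1
  ? 31.172.188.146  path d0:-→d1:-  best=no-route
  ? 185.40.55.95  path d0:-→d1:-  best=no-route
  ? 101.207.7.112  path d0:-→d1:-→d2:-→d3:-→d4:-→d5:-→d6:-→d7:-→d8:H4→d9:-→d10:-→d11:-→d12:-→d13:-→d14:-→d15:-→d16:H3  best=H3
  ? 249.6.252.70  path d0:-→d1:-→d2:-→d3:-→d4:-→d5:-→d6:-→d7:-→d8:-→d9:-→d10:-→d11:-→d12:-→d13:-→d14:-→d15:-→d16:-→d17:-→d18:-→d19:-→d20:-→d21:-→d22:-→d23:-→d24:-→d25:-→d26:H1→d27:-→d28:H1  best=H1
  + 104.81.138.96/29 (H5) depth=29

== LOOKUPS ==
["H1","H1","no-route","H3","H1","no-route","no-route","H3","H1"]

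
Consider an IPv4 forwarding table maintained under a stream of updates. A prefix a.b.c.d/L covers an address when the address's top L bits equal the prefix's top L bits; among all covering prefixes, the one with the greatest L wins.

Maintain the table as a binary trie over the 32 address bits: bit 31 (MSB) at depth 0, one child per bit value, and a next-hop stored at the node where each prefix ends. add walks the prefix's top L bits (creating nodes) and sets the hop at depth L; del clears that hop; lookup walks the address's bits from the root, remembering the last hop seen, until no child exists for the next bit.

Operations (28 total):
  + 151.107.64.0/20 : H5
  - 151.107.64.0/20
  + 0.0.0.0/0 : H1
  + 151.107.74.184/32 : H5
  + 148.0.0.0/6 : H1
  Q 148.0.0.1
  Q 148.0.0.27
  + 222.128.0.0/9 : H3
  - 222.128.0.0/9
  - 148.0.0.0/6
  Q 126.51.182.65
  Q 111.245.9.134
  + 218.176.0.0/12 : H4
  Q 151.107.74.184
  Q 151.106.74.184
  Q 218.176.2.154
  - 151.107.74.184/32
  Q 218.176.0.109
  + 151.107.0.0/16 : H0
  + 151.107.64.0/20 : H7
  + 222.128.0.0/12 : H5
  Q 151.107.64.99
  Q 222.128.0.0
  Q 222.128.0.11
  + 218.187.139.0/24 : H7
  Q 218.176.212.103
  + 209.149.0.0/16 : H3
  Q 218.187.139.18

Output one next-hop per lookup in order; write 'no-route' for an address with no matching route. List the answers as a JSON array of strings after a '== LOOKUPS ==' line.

Apply in order:
  add 151.107.64.0/20 -> H5 at depth 20
  del 151.107.64.0/20 (clear depth 20)
  add 0.0.0.0/0 -> H1 at depth 0
  add 151.107.74.184/32 -> H5 at depth 32
  add 148.0.0.0/6 -> H1 at depth 6
  lookup 148.0.0.1: bits 100101 walk d0:H1→d1:-→d2:-→d3:-→d4:-→d5:-→d6:H1 -> H1
  lookup 148.0.0.27: bits 100101 walk d0:H1→d1:-→d2:-→d3:-→d4:-→d5:-→d6:H1 -> H1
  add 222.128.0.0/9 -> H3 at depth 9
  del 222.128.0.0/9 (clear depth 9)
  del 148.0.0.0/6 (clear depth 6)
  lookup 126.51.182.65: bits ε walk d0:H1 -> H1
  lookup 111.245.9.134: bits ε walk d0:H1 -> H1
  add 218.176.0.0/12 -> H4 at depth 12
  lookup 151.107.74.184: bits 10010111011010110100101010111000 walk d0:H1→d1:-→d2:-→d3:-→d4:-→d5:-→d6:-→d7:-→d8:-→d9:-→d10:-→d11:-→d12:-→d13:-→d14:-→d15:-→d16:-→d17:-→d18:-→d19:-→d20:-→d21:-→d22:-→d23:-→d24:-→d25:-→d26:-→d27:-→d28:-→d29:-→d30:-→d31:-→d32:H5 -> H5
  lookup 151.106.74.184: bits 100101110110101 walk d0:H1→d1:-→d2:-→d3:-→d4:-→d5:-→d6:-→d7:-→d8:-→d9:-→d10:-→d11:-→d12:-→d13:-→d14:-→d15:- -> H1
  lookup 218.176.2.154: bits 110110101011 walk d0:H1→d1:-→d2:-→d3:-→d4:-→d5:-→d6:-→d7:-→d8:-→d9:-→d10:-→d11:-→d12:H4 -> H4
  del 151.107.74.184/32 (clear depth 32)
  lookup 218.176.0.109: bits 110110101011 walk d0:H1→d1:-→d2:-→d3:-→d4:-→d5:-→d6:-→d7:-→d8:-→d9:-→d10:-→d11:-→d12:H4 -> H4
  add 151.107.0.0/16 -> H0 at depth 16
  add 151.107.64.0/20 -> H7 at depth 20
  add 222.128.0.0/12 -> H5 at depth 12
  lookup 151.107.64.99: bits 10010111011010110100 walk d0:H1→d1:-→d2:-→d3:-→d4:-→d5:-→d6:-→d7:-→d8:-→d9:-→d10:-→d11:-→d12:-→d13:-→d14:-→d15:-→d16:H0→d17:-→d18:-→d19:-→d20:H7 -> H7
  lookup 222.128.0.0: bits 110111101000 walk d0:H1→d1:-→d2:-→d3:-→d4:-→d5:-→d6:-→d7:-→d8:-→d9:-→d10:-→d11:-→d12:H5 -> H5
  lookup 222.128.0.11: bits 110111101000 walk d0:H1→d1:-→d2:-→d3:-→d4:-→d5:-→d6:-→d7:-→d8:-→d9:-→d10:-→d11:-→d12:H5 -> H5
  add 218.187.139.0/24 -> H7 at depth 24
  lookup 218.176.212.103: bits 110110101011 walk d0:H1→d1:-→d2:-→d3:-→d4:-→d5:-→d6:-→d7:-→d8:-→d9:-→d10:-→d11:-→d12:H4 -> H4
  add 209.149.0.0/16 -> H3 at depth 16
  lookup 218.187.139.18: bits 110110101011101110001011 walk d0:H1→d1:-→d2:-→d3:-→d4:-→d5:-→d6:-→d7:-→d8:-→d9:-→d10:-→d11:-→d12:H4→d13:-→d14:-→d15:-→d16:-→d17:-→d18:-→d19:-→d20:-→d21:-→d22:-→d23:-→d24:H7 -> H7

== LOOKUPS ==
["H1","H1","H1","H1","H5","H1","H4","H4","H7","H5","H5","H4","H7"]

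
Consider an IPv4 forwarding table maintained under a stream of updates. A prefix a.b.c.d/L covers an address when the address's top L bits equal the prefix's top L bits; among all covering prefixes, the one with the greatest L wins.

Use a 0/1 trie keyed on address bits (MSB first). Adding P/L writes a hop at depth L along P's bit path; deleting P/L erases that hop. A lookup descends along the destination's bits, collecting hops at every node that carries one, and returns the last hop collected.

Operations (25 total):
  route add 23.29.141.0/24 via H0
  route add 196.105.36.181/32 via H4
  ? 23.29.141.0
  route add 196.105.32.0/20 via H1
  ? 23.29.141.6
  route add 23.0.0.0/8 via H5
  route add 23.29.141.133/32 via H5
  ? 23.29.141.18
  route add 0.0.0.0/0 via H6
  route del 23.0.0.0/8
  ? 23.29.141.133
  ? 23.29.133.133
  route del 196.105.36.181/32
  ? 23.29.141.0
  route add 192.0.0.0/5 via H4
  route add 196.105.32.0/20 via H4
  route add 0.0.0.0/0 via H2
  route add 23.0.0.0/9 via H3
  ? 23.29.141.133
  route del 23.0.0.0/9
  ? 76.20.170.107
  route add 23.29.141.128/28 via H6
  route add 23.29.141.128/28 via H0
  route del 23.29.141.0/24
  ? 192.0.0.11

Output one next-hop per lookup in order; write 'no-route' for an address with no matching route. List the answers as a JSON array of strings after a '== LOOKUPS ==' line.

Trace:
  add 23.29.141.0/24 -> H0 at depth 24
  add 196.105.36.181/32 -> H4 at depth 32
  lookup 23.29.141.0: bits 000101110001110110001101 walk d0:-→d1:-→d2:-→d3:-→d4:-→d5:-→d6:-→d7:-→d8:-→d9:-→d10:-→d11:-→d12:-→d13:-→d14:-→d15:-→d16:-→d17:-→d18:-→d19:-→d20:-→d21:-→d22:-→d23:-→d24:H0 -> H0
  add 196.105.32.0/20 -> H1 at depth 20
  lookup 23.29.141.6: bits 000101110001110110001101 walk d0:-→d1:-→d2:-→d3:-→d4:-→d5:-→d6:-→d7:-→d8:-→d9:-→d10:-→d11:-→d12:-→d13:-→d14:-→d15:-→d16:-→d17:-→d18:-→d19:-→d20:-→d21:-→d22:-→d23:-→d24:H0 -> H0
  add 23.0.0.0/8 -> H5 at depth 8
  add 23.29.141.133/32 -> H5 at depth 32
  lookup 23.29.141.18: bits 000101110001110110001101 walk d0:-→d1:-→d2:-→d3:-→d4:-→d5:-→d6:-→d7:-→d8:H5→d9:-→d10:-→d11:-→d12:-→d13:-→d14:-→d15:-→d16:-→d17:-→d18:-→d19:-→d20:-→d21:-→d22:-→d23:-→d24:H0 -> H0
  add 0.0.0.0/0 -> H6 at depth 0
  - 23.0.0.0/8 clear@8
  lookup 23.29.141.133: bits 00010111000111011000110110000101 walk d0:H6→d1:-→d2:-→d3:-→d4:-→d5:-→d6:-→d7:-→d8:-→d9:-→d10:-→d11:-→d12:-→d13:-→d14:-→d15:-→d16:-→d17:-→d18:-→d19:-→d20:-→d21:-→d22:-→d23:-→d24:H0→d25:-→d26:-→d27:-→d28:-→d29:-→d30:-→d31:-→d32:H5 -> H5
  lookup 23.29.133.133: bits 00010111000111011000 walk d0:H6→d1:-→d2:-→d3:-→d4:-→d5:-→d6:-→d7:-→d8:-→d9:-→d10:-→d11:-→d12:-→d13:-→d14:-→d15:-→d16:-→d17:-→d18:-→d19:-→d20:- -> H6
  - 196.105.36.181/32 clear@32
  lookup 23.29.141.0: bits 000101110001110110001101 walk d0:H6→d1:-→d2:-→d3:-→d4:-→d5:-→d6:-→d7:-→d8:-→d9:-→d10:-→d11:-→d12:-→d13:-→d14:-→d15:-→d16:-→d17:-→d18:-→d19:-→d20:-→d21:-→d22:-→d23:-→d24:H0 -> H0
  add 192.0.0.0/5 -> H4 at depth 5
  add 196.105.32.0/20 -> H4 at depth 20
  add 0.0.0.0/0 -> H2 at depth 0
  add 23.0.0.0/9 -> H3 at depth 9
  lookup 23.29.141.133: bits 00010111000111011000110110000101 walk d0:H2→d1:-→d2:-→d3:-→d4:-→d5:-→d6:-→d7:-→d8:-→d9:H3→d10:-→d11:-→d12:-→d13:-→d14:-→d15:-→d16:-→d17:-→d18:-→d19:-→d20:-→d21:-→d22:-→d23:-→d24:H0→d25:-→d26:-→d27:-→d28:-→d29:-→d30:-→d31:-→d32:H5 -> H5
  - 23.0.0.0/9 clear@9
  lookup 76.20.170.107: bits 0 walk d0:H2→d1:- -> H2
  add 23.29.141.128/28 -> H6 at depth 28
  add 23.29.141.128/28 -> H0 at depth 28
  - 23.29.141.0/24 clear@24
  lookup 192.0.0.11: bits 11000 walk d0:H2→d1:-→d2:-→d3:-→d4:-→d5:H4 -> H4

== LOOKUPS ==
["H0","H0","H0","H5","H6","H0","H5","H2","H4"]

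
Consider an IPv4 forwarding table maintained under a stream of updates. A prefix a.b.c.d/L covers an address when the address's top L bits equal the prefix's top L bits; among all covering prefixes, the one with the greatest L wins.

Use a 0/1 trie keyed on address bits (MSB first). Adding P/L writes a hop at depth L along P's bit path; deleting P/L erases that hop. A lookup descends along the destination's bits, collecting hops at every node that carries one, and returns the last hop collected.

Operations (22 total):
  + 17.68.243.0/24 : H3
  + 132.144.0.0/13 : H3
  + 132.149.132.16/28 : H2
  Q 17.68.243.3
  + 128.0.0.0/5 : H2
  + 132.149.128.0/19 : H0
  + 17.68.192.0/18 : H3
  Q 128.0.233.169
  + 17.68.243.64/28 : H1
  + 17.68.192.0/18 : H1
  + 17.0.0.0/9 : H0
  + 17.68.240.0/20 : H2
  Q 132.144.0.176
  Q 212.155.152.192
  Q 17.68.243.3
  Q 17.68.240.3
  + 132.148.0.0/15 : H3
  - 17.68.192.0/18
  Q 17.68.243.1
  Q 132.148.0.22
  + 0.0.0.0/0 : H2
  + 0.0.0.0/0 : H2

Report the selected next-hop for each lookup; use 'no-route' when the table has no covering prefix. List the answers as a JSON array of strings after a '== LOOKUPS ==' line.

Apply in order:
  + 17.68.243.0/24 (H3) depth=24
  + 132.144.0.0/13 (H3) depth=13
  + 132.149.132.16/28 (H2) depth=28
  ? 17.68.243.3  path d0:-→d1:-→d2:-→d3:-→d4:-→d5:-→d6:-→d7:-→d8:-→d9:-→d10:-→d11:-→d12:-→d13:-→d14:-→d15:-→d16:-→d17:-→d18:-→d19:-→d20:-→d21:-→d22:-→d23:-→d24:H3  best=H3
  + 128.0.0.0/5 (H2) depth=5
  + 132.149.128.0/19 (H0) depth=19
  + 17.68.192.0/18 (H3) depth=18
  ? 128.0.233.169  path d0:-→d1:-→d2:-→d3:-→d4:-→d5:H2  best=H2
  + 17.68.243.64/28 (H1) depth=28
  + 17.68.192.0/18 (H1) depth=18
  + 17.0.0.0/9 (H0) depth=9
  + 17.68.240.0/20 (H2) depth=20
  ? 132.144.0.176  path d0:-→d1:-→d2:-→d3:-→d4:-→d5:H2→d6:-→d7:-→d8:-→d9:-→d10:-→d11:-→d12:-→d13:H3  best=H3
  ? 212.155.152.192  path d0:-→d1:-  best=no-route
  ? 17.68.243.3  path d0:-→d1:-→d2:-→d3:-→d4:-→d5:-→d6:-→d7:-→d8:-→d9:H0→d10:-→d11:-→d12:-→d13:-→d14:-→d15:-→d16:-→d17:-→d18:H1→d19:-→d20:H2→d21:-→d22:-→d23:-→d24:H3→d25:-  best=H3
  ? 17.68.240.3  path d0:-→d1:-→d2:-→d3:-→d4:-→d5:-→d6:-→d7:-→d8:-→d9:H0→d10:-→d11:-→d12:-→d13:-→d14:-→d15:-→d16:-→d17:-→d18:H1→d19:-→d20:H2→d21:-→d22:-  best=H2
  + 132.148.0.0/15 (H3) depth=15
  del 17.68.192.0/18 (clear depth 18)
  ? 17.68.243.1  path d0:-→d1:-→d2:-→d3:-→d4:-→d5:-→d6:-→d7:-→d8:-→d9:H0→d10:-→d11:-→d12:-→d13:-→d14:-→d15:-→d16:-→d17:-→d18:-→d19:-→d20:H2→d21:-→d22:-→d23:-→d24:H3→d25:-  best=H3
  ? 132.148.0.22  path d0:-→d1:-→d2:-→d3:-→d4:-→d5:H2→d6:-→d7:-→d8:-→d9:-→d10:-→d11:-→d12:-→d13:H3→d14:-→d15:H3  best=H3
  + 0.0.0.0/0 (H2) depth=0
  + 0.0.0.0/0 (H2) depth=0

== LOOKUPS ==
["H3","H2","H3","no-route","H3","H2","H3","H3"]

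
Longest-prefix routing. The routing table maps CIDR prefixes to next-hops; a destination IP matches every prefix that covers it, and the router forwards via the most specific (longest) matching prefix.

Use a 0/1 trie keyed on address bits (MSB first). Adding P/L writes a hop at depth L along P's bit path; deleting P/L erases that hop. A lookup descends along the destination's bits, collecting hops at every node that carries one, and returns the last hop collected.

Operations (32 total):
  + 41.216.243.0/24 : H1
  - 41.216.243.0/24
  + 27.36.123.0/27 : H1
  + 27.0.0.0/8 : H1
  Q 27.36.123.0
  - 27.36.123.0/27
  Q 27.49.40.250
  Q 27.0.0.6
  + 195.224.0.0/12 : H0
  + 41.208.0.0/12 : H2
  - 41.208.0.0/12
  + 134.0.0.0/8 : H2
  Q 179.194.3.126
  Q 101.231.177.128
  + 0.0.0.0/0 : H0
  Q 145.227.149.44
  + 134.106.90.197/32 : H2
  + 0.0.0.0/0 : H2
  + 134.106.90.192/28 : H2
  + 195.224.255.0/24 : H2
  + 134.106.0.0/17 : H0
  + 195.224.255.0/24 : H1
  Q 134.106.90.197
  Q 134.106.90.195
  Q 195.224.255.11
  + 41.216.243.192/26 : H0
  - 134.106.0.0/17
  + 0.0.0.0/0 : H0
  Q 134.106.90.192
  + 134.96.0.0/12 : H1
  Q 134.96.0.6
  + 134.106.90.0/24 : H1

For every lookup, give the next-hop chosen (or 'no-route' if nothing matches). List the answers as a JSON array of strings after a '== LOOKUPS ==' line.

Process each operation:
  + 41.216.243.0/24 (H1) depth=24
  - 41.216.243.0/24 clear@24
  + 27.36.123.0/27 (H1) depth=27
  + 27.0.0.0/8 (H1) depth=8
  Q 27.36.123.0: descend 000110110010010001111011000 ; hops seen [H1,H1] ; pick H1
  - 27.36.123.0/27 clear@27
  Q 27.49.40.250: descend 00011011001 ; hops seen [H1] ; pick H1
  Q 27.0.0.6: descend 0001101100 ; hops seen [H1] ; pick H1
  + 195.224.0.0/12 (H0) depth=12
  + 41.208.0.0/12 (H2) depth=12
  - 41.208.0.0/12 clear@12
  + 134.0.0.0/8 (H2) depth=8
  Q 179.194.3.126: descend 10 ; hops seen [∅] ; pick no-route
  Q 101.231.177.128: descend 0 ; hops seen [∅] ; pick no-route
  + 0.0.0.0/0 (H0) depth=0
  Q 145.227.149.44: descend 100 ; hops seen [H0] ; pick H0
  + 134.106.90.197/32 (H2) depth=32
  + 0.0.0.0/0 (H2) depth=0
  + 134.106.90.192/28 (H2) depth=28
  + 195.224.255.0/24 (H2) depth=24
  + 134.106.0.0/17 (H0) depth=17
  + 195.224.255.0/24 (H1) depth=24
  Q 134.106.90.197: descend 10000110011010100101101011000101 ; hops seen [H2,H2,H0,H2,H2] ; pick H2
  Q 134.106.90.195: descend 10000110011010100101101011000 ; hops seen [H2,H2,H0,H2] ; pick H2
  Q 195.224.255.11: descend 110000111110000011111111 ; hops seen [H2,H0,H1] ; pick H1
  + 41.216.243.192/26 (H0) depth=26
  - 134.106.0.0/17 clear@17
  + 0.0.0.0/0 (H0) depth=0
  Q 134.106.90.192: descend 10000110011010100101101011000 ; hops seen [H0,H2,H2] ; pick H2
  + 134.96.0.0/12 (H1) depth=12
  Q 134.96.0.6: descend 100001100110 ; hops seen [H0,H2,H1] ; pick H1
  + 134.106.90.0/24 (H1) depth=24

== LOOKUPS ==
["H1","H1","H1","no-route","no-route","H0","H2","H2","H1","H2","H1"]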